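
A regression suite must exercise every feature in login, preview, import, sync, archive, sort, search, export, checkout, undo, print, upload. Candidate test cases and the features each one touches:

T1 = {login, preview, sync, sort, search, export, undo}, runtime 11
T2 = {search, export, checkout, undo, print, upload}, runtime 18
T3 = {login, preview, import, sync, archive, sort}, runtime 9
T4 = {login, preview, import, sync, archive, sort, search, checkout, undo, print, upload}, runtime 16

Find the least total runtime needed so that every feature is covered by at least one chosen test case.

27

T1, T4 cover every feature at runtime 11 + 16 = 27.
Any cover uses at least 2 test cases; among all covering selections none totals below 27.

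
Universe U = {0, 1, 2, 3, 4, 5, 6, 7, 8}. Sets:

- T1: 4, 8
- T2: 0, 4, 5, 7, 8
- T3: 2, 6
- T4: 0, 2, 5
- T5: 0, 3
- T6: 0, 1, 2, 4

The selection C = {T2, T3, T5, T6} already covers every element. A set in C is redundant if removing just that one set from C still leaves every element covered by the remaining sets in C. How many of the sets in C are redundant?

0

Drop T2: 5, 7, 8 uncovered — not redundant.
Drop T3: 6 uncovered — not redundant.
Drop T5: 3 uncovered — not redundant.
Drop T6: 1 uncovered — not redundant.
None of the sets in C is redundant.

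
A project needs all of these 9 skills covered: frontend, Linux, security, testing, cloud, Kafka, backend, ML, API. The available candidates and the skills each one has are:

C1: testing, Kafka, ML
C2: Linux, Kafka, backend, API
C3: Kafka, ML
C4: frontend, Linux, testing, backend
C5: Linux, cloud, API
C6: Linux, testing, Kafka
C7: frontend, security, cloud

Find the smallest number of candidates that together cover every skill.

3

C1, C2, C7 together cover {frontend, Linux, security, testing, cloud, Kafka, backend, ML, API} — every skill.
No 2 of the 7 candidates cover everything (all 21 pairs fall short), so 3 is minimum.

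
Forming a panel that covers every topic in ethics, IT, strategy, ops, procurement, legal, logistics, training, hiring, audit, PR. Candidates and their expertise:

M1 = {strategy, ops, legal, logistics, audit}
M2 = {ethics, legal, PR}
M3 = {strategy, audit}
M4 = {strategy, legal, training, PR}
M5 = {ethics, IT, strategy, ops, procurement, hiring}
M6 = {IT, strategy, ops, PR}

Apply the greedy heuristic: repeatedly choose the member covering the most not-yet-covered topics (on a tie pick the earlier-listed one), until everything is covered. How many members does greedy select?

3

Pick 1: M5 covers 6 new topics (ethics, IT, strategy, ops, procurement, hiring).
Pick 2: M1 covers 3 new topics (legal, logistics, audit).
Pick 3: M4 covers 2 new topics (training, PR).
Greedy uses 3 members.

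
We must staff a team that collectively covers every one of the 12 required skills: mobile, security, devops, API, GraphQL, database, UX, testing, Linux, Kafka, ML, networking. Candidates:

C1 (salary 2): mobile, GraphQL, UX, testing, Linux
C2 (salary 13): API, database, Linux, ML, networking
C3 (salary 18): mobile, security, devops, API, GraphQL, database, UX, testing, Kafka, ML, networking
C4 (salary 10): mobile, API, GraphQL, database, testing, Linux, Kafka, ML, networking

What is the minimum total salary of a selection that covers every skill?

C1, C3 cover every skill at salary 2 + 18 = 20.
Any cover uses at least 2 candidates; among all covering selections none totals below 20.
Greedy by coverage-per-salary would pick C1, C4, C3 for 30 — worse than the optimum 20.

20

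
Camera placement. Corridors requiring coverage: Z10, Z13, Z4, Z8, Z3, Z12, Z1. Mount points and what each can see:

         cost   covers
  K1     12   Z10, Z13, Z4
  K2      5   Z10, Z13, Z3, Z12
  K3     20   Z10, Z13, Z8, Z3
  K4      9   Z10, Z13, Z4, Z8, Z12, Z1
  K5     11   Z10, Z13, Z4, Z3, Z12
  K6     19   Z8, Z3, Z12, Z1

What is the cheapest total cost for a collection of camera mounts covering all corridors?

K2, K4 cover every corridor at cost 5 + 9 = 14.
Any cover uses at least 2 camera mounts; among all covering selections none totals below 14.

14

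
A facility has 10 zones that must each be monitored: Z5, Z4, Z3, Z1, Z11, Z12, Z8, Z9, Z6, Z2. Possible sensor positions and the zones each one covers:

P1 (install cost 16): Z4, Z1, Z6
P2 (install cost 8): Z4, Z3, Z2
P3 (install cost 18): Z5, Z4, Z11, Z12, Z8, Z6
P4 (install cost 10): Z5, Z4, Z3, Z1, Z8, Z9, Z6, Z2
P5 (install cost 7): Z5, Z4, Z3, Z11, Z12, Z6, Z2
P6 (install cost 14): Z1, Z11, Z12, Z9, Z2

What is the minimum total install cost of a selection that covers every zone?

17

P4, P5 cover every zone at install cost 10 + 7 = 17.
Any cover uses at least 2 sensor positions; among all covering selections none totals below 17.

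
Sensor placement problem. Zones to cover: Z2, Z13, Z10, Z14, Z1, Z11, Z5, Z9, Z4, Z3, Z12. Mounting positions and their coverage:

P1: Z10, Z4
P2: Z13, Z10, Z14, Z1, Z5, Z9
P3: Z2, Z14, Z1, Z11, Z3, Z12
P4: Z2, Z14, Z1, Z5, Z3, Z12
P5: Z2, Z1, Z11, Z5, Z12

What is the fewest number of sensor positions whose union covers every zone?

3

P1, P2, P3 together cover {Z2, Z13, Z10, Z14, Z1, Z11, Z5, Z9, Z4, Z3, Z12} — every zone.
No 2 of the 5 sensor positions cover everything (all 10 pairs fall short), so 3 is minimum.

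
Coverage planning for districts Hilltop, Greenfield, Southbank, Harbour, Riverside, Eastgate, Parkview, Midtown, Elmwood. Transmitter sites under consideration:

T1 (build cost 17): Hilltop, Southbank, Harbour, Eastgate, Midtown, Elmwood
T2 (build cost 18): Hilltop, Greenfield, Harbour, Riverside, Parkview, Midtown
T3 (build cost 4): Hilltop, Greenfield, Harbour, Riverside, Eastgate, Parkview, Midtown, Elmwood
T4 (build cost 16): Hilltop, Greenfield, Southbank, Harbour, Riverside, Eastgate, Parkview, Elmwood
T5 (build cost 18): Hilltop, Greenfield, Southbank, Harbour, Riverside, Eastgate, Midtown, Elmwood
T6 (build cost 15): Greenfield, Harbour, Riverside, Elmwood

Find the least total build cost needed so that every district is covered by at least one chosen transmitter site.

20

T3, T4 cover every district at build cost 4 + 16 = 20.
Any cover uses at least 2 transmitter sites; among all covering selections none totals below 20.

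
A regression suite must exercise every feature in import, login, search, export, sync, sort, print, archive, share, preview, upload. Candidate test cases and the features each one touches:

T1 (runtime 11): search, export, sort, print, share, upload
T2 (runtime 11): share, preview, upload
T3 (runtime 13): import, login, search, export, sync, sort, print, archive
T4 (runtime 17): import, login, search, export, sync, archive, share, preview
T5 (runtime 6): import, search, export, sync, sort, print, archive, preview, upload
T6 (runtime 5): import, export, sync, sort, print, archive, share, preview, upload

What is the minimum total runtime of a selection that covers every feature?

18

T3, T6 cover every feature at runtime 13 + 5 = 18.
Any cover uses at least 2 test cases; among all covering selections none totals below 18.
Greedy by coverage-per-runtime would pick T6, T5, T3 for 24 — worse than the optimum 18.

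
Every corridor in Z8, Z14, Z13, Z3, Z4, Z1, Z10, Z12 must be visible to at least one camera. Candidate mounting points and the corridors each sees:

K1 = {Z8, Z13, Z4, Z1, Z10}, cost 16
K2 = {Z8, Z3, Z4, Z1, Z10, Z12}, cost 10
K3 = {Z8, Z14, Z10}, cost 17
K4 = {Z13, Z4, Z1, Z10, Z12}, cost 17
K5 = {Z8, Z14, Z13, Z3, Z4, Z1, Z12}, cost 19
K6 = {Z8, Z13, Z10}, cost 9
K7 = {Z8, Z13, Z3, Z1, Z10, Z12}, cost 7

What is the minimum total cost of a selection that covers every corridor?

K5, K7 cover every corridor at cost 19 + 7 = 26.
Any cover uses at least 2 camera mounts; among all covering selections none totals below 26.

26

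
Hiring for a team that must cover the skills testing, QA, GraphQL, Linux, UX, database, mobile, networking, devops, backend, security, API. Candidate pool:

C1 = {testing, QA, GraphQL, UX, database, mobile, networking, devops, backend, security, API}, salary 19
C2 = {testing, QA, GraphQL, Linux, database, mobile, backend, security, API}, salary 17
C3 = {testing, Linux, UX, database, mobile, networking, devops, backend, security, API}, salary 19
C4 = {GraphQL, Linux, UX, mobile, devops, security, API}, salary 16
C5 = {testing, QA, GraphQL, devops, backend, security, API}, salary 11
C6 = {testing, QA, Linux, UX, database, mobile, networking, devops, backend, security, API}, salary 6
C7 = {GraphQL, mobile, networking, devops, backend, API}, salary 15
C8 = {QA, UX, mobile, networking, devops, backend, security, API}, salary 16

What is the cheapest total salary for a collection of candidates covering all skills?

C5, C6 cover every skill at salary 11 + 6 = 17.
Any cover uses at least 2 candidates; among all covering selections none totals below 17.

17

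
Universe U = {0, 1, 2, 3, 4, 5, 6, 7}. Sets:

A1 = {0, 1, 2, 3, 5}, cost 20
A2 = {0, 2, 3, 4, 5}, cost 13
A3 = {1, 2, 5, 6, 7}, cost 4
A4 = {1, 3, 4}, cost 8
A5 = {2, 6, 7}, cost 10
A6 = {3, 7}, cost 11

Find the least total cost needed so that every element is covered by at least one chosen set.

17

A2, A3 cover every element at cost 13 + 4 = 17.
Any cover uses at least 2 sets; among all covering selections none totals below 17.
Greedy by coverage-per-cost would pick A3, A4, A2 for 25 — worse than the optimum 17.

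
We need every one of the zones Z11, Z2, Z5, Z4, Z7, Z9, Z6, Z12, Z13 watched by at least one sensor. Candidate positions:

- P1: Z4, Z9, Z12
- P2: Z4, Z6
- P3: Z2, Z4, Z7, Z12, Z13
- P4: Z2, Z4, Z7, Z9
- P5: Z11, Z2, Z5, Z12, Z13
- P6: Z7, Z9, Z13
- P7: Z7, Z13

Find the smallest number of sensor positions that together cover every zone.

P2, P4, P5 together cover {Z11, Z2, Z5, Z4, Z7, Z9, Z6, Z12, Z13} — every zone.
No 2 of the 7 sensor positions cover everything (all 21 pairs fall short), so 3 is minimum.
Greedy (largest uncovered first) would take P3, P5, P1, P2 — 4 sensor positions — but 3 suffice.

3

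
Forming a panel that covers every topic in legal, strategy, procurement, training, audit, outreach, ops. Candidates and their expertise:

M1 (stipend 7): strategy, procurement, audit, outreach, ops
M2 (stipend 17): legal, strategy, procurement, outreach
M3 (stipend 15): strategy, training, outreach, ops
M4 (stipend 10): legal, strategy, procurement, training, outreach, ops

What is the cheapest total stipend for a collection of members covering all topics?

17

M1, M4 cover every topic at stipend 7 + 10 = 17.
Any cover uses at least 2 members; among all covering selections none totals below 17.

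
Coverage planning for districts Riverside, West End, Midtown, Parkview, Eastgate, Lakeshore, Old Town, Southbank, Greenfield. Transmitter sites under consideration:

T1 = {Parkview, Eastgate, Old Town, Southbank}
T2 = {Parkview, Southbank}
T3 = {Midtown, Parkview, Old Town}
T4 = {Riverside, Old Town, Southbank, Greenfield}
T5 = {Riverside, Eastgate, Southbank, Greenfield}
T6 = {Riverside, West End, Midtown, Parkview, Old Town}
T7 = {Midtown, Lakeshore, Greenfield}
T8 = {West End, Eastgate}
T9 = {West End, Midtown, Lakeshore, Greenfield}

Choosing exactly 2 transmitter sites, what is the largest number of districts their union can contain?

8

Choosing T1, T9 covers {West End, Midtown, Parkview, Eastgate, Lakeshore, Old Town, Southbank, Greenfield} — 8 districts.
No choice of 2 transmitter sites does better; here Riverside is left uncovered.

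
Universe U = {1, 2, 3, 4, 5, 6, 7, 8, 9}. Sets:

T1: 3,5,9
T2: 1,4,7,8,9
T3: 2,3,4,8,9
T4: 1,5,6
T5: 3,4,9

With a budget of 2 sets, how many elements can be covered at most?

8

Choosing T3, T4 covers {1, 2, 3, 4, 5, 6, 8, 9} — 8 elements.
No choice of 2 sets does better; here 7 is left uncovered.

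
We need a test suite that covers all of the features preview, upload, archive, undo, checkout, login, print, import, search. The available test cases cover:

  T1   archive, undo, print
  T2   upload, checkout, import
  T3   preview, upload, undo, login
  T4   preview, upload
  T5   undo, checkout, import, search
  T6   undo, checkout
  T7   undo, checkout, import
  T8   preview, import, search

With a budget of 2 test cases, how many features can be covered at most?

Choosing T3, T5 covers {preview, upload, undo, checkout, login, import, search} — 7 features.
No choice of 2 test cases does better; here archive, print are left uncovered.

7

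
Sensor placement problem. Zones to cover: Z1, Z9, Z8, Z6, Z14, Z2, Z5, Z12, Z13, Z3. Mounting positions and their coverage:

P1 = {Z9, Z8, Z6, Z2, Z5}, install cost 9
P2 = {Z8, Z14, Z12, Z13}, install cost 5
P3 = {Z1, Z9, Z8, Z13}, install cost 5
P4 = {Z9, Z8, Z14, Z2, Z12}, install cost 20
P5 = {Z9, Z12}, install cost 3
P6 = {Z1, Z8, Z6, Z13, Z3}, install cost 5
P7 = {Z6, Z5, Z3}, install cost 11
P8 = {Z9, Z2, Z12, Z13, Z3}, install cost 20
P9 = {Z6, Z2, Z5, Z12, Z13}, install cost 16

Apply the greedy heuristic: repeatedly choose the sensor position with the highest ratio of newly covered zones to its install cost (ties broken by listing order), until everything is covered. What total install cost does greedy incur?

22

Pick 1: P6 adds 5 new (Z1, Z8, Z6, Z13, Z3) at install cost 5 (ratio 5/5).
Pick 2: P5 adds 2 new (Z9, Z12) at install cost 3 (ratio 2/3).
Pick 3: P1 adds 2 new (Z2, Z5) at install cost 9 (ratio 2/9).
Pick 4: P2 adds 1 new (Z14) at install cost 5 (ratio 1/5).
Greedy total install cost: 5 + 3 + 9 + 5 = 22. (The true optimum is 19, so greedy overshoots here.)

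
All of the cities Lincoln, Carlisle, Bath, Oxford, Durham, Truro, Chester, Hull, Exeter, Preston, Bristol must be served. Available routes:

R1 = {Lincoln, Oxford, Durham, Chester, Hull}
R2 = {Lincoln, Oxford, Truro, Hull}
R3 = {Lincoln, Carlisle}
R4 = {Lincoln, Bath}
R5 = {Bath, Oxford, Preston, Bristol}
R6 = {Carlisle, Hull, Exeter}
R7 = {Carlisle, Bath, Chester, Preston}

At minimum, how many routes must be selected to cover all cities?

4

R1, R2, R5, R6 together cover {Lincoln, Carlisle, Bath, Oxford, Durham, Truro, Chester, Hull, Exeter, Preston, Bristol} — every city.
No 3 of the 7 routes cover everything (all 35 triples fall short), so 4 is minimum.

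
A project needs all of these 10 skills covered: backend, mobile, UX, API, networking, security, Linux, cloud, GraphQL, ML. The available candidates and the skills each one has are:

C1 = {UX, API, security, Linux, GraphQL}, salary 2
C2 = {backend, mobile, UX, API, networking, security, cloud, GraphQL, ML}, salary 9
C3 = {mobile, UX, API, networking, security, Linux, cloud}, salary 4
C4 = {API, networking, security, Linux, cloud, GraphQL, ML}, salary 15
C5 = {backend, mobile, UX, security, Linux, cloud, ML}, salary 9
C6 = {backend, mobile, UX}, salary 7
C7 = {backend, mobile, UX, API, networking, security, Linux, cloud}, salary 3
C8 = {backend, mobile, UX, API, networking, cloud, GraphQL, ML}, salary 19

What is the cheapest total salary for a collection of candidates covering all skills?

11

C1, C2 cover every skill at salary 2 + 9 = 11.
Any cover uses at least 2 candidates; among all covering selections none totals below 11.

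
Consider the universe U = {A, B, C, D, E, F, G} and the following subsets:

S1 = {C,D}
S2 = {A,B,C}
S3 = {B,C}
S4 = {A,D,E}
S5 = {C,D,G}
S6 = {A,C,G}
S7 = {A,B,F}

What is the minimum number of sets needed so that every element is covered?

S4, S5, S7 together cover {A, B, C, D, E, F, G} — every element.
No 2 of the 7 sets cover everything (all 21 pairs fall short), so 3 is minimum.
Greedy (largest uncovered first) would take S2, S4, S5, S7 — 4 sets — but 3 suffice.

3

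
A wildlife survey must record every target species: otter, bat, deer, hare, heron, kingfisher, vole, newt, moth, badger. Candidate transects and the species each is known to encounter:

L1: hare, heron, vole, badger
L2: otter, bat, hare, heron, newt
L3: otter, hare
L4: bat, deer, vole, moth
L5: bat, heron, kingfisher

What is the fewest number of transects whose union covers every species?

L1, L2, L4, L5 together cover {otter, bat, deer, hare, heron, kingfisher, vole, newt, moth, badger} — every species.
No 3 of the 5 transects cover everything (all 10 triples fall short), so 4 is minimum.

4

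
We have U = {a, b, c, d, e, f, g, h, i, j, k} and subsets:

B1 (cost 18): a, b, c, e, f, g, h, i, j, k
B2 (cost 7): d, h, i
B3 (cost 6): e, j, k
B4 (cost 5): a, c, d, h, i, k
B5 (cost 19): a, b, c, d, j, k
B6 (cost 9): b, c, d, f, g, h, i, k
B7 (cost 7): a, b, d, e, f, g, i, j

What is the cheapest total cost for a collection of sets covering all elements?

B4, B7 cover every element at cost 5 + 7 = 12.
Any cover uses at least 2 sets; among all covering selections none totals below 12.

12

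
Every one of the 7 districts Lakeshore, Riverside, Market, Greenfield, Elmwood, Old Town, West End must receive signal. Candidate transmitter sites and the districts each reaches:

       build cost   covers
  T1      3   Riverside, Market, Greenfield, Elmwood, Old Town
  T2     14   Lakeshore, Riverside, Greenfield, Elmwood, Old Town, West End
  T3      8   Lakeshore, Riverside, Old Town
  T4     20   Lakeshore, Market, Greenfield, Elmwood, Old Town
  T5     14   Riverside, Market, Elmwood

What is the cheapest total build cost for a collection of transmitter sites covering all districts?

T1, T2 cover every district at build cost 3 + 14 = 17.
Any cover uses at least 2 transmitter sites; among all covering selections none totals below 17.

17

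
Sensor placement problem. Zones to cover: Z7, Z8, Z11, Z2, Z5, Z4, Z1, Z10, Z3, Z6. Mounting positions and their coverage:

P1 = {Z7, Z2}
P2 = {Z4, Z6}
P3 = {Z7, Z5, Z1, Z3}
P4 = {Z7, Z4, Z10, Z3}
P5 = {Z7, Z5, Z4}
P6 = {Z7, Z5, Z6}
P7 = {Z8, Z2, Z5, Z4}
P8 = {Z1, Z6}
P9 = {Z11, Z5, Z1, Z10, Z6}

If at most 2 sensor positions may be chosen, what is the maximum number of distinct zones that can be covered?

Choosing P4, P9 covers {Z7, Z11, Z5, Z4, Z1, Z10, Z3, Z6} — 8 zones.
No choice of 2 sensor positions does better; here Z8, Z2 are left uncovered.

8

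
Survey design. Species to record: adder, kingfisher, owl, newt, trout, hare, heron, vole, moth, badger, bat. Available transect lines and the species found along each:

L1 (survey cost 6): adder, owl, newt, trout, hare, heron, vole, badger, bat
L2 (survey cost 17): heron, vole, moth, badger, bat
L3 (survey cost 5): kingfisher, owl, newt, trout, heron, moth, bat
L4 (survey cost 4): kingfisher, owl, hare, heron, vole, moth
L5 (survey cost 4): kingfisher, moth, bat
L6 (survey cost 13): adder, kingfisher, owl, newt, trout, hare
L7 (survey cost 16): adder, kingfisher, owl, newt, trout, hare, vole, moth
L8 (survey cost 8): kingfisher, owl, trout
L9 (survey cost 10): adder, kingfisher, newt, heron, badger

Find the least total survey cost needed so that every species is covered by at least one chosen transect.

10

L1, L4 cover every species at survey cost 6 + 4 = 10.
Any cover uses at least 2 transects; among all covering selections none totals below 10.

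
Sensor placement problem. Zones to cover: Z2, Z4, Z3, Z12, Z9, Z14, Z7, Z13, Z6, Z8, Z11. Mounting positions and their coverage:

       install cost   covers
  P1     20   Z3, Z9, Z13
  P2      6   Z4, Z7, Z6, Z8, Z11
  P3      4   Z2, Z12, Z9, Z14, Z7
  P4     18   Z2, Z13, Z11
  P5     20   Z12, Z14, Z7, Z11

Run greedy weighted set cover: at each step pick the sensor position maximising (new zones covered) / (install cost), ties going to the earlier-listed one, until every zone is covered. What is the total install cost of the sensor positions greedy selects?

Pick 1: P3 adds 5 new (Z2, Z12, Z9, Z14, Z7) at install cost 4 (ratio 5/4).
Pick 2: P2 adds 4 new (Z4, Z6, Z8, Z11) at install cost 6 (ratio 4/6).
Pick 3: P1 adds 2 new (Z3, Z13) at install cost 20 (ratio 2/20).
Greedy total install cost: 4 + 6 + 20 = 30.

30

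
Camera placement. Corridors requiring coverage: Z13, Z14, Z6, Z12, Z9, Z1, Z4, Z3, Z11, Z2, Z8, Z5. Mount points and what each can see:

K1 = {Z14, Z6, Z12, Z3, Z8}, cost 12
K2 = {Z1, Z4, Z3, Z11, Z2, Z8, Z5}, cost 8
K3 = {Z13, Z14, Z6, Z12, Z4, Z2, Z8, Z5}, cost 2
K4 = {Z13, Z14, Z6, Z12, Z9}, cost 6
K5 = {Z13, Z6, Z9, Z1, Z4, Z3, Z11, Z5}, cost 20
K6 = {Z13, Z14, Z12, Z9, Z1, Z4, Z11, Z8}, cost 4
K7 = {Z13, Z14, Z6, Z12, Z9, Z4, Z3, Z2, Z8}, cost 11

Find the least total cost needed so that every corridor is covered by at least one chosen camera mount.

14

K2, K4 cover every corridor at cost 8 + 6 = 14.
Any cover uses at least 2 camera mounts; among all covering selections none totals below 14.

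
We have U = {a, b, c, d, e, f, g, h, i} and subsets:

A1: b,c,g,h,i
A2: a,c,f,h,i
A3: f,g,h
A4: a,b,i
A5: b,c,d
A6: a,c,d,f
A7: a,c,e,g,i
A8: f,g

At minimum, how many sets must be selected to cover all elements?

3

A1, A6, A7 together cover {a, b, c, d, e, f, g, h, i} — every element.
No 2 of the 8 sets cover everything (all 28 pairs fall short), so 3 is minimum.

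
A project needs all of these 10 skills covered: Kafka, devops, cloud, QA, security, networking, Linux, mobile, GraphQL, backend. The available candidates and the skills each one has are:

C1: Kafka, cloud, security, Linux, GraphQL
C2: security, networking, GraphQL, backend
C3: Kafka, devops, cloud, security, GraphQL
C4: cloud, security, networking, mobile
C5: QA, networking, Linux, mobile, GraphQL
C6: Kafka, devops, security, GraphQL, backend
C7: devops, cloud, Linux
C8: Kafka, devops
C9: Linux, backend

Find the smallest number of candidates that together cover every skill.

C1, C5, C6 together cover {Kafka, devops, cloud, QA, security, networking, Linux, mobile, GraphQL, backend} — every skill.
No 2 of the 9 candidates cover everything (all 36 pairs fall short), so 3 is minimum.

3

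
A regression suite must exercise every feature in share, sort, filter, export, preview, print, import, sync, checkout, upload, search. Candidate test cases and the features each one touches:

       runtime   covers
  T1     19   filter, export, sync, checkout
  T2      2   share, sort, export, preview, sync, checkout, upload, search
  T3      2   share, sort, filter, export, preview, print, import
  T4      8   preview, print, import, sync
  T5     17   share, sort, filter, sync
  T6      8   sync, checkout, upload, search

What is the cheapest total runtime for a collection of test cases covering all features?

T2, T3 cover every feature at runtime 2 + 2 = 4.
Any cover uses at least 2 test cases; among all covering selections none totals below 4.

4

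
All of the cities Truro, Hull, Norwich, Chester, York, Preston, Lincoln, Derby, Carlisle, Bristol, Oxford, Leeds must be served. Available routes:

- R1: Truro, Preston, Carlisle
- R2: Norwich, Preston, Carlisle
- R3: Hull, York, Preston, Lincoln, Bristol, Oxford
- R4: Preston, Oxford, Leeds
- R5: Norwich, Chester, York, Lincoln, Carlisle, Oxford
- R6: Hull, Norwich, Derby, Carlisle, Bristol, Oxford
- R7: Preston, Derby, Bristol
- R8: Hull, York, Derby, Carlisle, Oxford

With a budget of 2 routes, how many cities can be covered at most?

Choosing R3, R5 covers {Hull, Norwich, Chester, York, Preston, Lincoln, Carlisle, Bristol, Oxford} — 9 cities.
No choice of 2 routes does better; here Truro, Derby, Leeds are left uncovered.

9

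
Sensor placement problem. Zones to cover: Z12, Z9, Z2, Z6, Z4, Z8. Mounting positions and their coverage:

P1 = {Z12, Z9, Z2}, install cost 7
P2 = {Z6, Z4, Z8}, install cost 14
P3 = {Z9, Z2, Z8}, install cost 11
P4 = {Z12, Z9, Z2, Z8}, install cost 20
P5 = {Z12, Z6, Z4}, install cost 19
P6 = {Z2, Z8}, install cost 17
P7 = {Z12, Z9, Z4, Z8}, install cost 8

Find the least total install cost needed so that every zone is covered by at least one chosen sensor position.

21

P1, P2 cover every zone at install cost 7 + 14 = 21.
Any cover uses at least 2 sensor positions; among all covering selections none totals below 21.
Greedy by coverage-per-install cost would pick P7, P1, P2 for 29 — worse than the optimum 21.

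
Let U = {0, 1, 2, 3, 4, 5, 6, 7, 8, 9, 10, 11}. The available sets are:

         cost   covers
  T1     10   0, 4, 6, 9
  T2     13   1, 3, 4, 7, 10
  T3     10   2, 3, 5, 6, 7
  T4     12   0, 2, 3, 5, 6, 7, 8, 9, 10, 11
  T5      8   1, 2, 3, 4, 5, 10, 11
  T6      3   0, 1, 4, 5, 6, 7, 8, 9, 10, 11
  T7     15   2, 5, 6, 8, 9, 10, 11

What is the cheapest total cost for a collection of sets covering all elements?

11

T5, T6 cover every element at cost 8 + 3 = 11.
Any cover uses at least 2 sets; among all covering selections none totals below 11.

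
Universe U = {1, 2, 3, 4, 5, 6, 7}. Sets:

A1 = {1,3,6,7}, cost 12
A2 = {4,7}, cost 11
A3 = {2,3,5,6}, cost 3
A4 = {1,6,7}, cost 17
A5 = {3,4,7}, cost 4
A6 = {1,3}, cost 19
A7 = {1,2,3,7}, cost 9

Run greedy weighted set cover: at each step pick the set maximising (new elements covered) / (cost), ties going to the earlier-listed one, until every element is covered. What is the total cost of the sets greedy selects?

16

Pick 1: A3 adds 4 new (2, 3, 5, 6) at cost 3 (ratio 4/3).
Pick 2: A5 adds 2 new (4, 7) at cost 4 (ratio 2/4).
Pick 3: A7 adds 1 new (1) at cost 9 (ratio 1/9).
Greedy total cost: 3 + 4 + 9 = 16.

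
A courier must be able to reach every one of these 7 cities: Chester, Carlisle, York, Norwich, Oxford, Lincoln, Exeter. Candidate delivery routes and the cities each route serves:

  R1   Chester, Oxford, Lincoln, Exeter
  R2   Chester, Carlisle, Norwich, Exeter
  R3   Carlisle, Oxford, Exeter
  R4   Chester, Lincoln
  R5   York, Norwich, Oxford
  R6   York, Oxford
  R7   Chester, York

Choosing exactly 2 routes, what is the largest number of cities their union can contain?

6

Choosing R1, R2 covers {Chester, Carlisle, Norwich, Oxford, Lincoln, Exeter} — 6 cities.
No choice of 2 routes does better; here York is left uncovered.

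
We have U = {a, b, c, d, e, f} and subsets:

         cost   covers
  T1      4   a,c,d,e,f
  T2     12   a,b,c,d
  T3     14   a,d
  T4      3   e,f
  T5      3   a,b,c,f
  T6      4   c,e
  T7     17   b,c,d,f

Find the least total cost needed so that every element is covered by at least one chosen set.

7

T1, T5 cover every element at cost 4 + 3 = 7.
Any cover uses at least 2 sets; among all covering selections none totals below 7.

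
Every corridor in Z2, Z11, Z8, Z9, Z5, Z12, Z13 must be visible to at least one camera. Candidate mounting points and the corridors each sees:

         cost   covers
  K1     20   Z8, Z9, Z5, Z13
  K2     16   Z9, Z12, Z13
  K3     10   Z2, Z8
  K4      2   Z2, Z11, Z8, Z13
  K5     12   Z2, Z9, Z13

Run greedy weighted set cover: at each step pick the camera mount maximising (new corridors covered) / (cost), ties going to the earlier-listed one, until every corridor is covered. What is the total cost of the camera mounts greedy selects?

38

Pick 1: K4 adds 4 new (Z2, Z11, Z8, Z13) at cost 2 (ratio 4/2).
Pick 2: K2 adds 2 new (Z9, Z12) at cost 16 (ratio 2/16).
Pick 3: K1 adds 1 new (Z5) at cost 20 (ratio 1/20).
Greedy total cost: 2 + 16 + 20 = 38.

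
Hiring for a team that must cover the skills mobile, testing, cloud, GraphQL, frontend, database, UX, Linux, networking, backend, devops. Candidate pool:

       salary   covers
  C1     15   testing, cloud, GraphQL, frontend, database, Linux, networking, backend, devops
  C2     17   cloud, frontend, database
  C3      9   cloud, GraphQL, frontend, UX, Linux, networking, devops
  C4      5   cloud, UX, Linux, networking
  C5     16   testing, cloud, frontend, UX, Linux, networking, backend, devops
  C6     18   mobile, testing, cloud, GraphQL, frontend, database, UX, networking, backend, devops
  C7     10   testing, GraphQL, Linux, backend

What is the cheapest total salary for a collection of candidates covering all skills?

23

C4, C6 cover every skill at salary 5 + 18 = 23.
Any cover uses at least 2 candidates; among all covering selections none totals below 23.
Greedy by coverage-per-salary would pick C4, C1, C6 for 38 — worse than the optimum 23.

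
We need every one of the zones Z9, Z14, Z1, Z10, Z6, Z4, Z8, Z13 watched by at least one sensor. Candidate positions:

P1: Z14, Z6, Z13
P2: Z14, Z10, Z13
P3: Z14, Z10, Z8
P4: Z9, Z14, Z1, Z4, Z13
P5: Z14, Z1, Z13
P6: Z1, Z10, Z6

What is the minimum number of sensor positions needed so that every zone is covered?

3

P1, P3, P4 together cover {Z9, Z14, Z1, Z10, Z6, Z4, Z8, Z13} — every zone.
No 2 of the 6 sensor positions cover everything (all 15 pairs fall short), so 3 is minimum.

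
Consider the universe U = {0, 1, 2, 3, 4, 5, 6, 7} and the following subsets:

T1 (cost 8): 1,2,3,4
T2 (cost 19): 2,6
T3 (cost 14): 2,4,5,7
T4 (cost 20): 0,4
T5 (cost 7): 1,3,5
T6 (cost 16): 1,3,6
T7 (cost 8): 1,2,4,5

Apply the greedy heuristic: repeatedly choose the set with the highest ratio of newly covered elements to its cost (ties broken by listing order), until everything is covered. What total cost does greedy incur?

58

Pick 1: T1 adds 4 new (1, 2, 3, 4) at cost 8 (ratio 4/8).
Pick 2: T3 adds 2 new (5, 7) at cost 14 (ratio 2/14).
Pick 3: T6 adds 1 new (6) at cost 16 (ratio 1/16).
Pick 4: T4 adds 1 new (0) at cost 20 (ratio 1/20).
Greedy total cost: 8 + 14 + 16 + 20 = 58. (The true optimum is 50, so greedy overshoots here.)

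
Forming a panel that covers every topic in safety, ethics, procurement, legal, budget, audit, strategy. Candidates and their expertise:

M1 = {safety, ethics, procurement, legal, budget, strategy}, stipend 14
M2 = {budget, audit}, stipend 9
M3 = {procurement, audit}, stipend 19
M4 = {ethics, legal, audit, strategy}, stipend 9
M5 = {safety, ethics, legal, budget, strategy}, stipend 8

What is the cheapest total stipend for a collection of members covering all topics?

23

M1, M2 cover every topic at stipend 14 + 9 = 23.
Any cover uses at least 2 members; among all covering selections none totals below 23.
Greedy by coverage-per-stipend would pick M5, M2, M1 for 31 — worse than the optimum 23.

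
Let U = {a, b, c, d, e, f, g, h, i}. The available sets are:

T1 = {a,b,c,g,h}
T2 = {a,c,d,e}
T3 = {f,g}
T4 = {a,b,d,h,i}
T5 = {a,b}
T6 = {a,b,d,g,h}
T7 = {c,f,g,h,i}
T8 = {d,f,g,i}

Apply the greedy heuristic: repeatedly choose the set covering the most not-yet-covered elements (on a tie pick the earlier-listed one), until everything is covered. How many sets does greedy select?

3

Pick 1: T1 covers 5 new elements (a, b, c, g, h).
Pick 2: T8 covers 3 new elements (d, f, i).
Pick 3: T2 covers 1 new elements (e).
Greedy uses 3 sets.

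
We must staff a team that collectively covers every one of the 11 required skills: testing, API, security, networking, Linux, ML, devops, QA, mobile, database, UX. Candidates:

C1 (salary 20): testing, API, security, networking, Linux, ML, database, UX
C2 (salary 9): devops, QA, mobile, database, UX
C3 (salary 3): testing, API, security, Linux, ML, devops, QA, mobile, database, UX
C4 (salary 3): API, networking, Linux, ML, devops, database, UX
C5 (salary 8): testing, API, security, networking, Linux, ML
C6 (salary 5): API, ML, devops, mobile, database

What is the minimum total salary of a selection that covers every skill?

6

C3, C4 cover every skill at salary 3 + 3 = 6.
Any cover uses at least 2 candidates; among all covering selections none totals below 6.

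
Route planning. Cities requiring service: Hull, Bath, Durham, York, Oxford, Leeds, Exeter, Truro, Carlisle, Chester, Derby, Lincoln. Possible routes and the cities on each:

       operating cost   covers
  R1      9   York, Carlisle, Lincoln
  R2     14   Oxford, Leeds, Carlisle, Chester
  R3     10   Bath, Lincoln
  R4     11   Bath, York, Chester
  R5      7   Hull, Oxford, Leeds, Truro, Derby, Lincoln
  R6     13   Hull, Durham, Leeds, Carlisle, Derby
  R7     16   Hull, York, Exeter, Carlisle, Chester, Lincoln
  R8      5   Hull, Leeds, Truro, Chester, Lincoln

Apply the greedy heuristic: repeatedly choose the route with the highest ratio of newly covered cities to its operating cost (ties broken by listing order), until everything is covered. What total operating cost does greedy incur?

Pick 1: R8 adds 5 new (Hull, Leeds, Truro, Chester, Lincoln) at operating cost 5 (ratio 5/5).
Pick 2: R5 adds 2 new (Oxford, Derby) at operating cost 7 (ratio 2/7).
Pick 3: R1 adds 2 new (York, Carlisle) at operating cost 9 (ratio 2/9).
Pick 4: R3 adds 1 new (Bath) at operating cost 10 (ratio 1/10).
Pick 5: R6 adds 1 new (Durham) at operating cost 13 (ratio 1/13).
Pick 6: R7 adds 1 new (Exeter) at operating cost 16 (ratio 1/16).
Greedy total operating cost: 5 + 7 + 9 + 10 + 13 + 16 = 60. (The true optimum is 46, so greedy overshoots here.)

60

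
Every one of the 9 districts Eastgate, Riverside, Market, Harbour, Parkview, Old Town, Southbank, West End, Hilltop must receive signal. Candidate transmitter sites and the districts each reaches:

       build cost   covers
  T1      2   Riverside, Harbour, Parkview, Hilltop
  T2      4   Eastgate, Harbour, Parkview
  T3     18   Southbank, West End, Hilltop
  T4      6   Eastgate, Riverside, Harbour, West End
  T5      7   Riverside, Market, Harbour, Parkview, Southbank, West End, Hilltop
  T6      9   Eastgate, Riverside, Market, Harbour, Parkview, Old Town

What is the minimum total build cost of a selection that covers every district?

16

T5, T6 cover every district at build cost 7 + 9 = 16.
Any cover uses at least 2 transmitter sites; among all covering selections none totals below 16.
Greedy by coverage-per-build cost would pick T1, T5, T2, T6 for 22 — worse than the optimum 16.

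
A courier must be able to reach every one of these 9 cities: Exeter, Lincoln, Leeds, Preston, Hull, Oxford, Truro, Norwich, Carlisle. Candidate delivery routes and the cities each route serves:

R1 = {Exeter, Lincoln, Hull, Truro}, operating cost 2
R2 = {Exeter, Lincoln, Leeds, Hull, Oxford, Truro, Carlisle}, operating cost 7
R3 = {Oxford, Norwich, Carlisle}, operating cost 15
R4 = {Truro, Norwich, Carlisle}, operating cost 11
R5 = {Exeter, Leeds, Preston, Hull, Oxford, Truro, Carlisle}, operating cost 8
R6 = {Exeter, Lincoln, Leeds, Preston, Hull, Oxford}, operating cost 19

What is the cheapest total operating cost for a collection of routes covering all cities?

21

R1, R4, R5 cover every city at operating cost 2 + 11 + 8 = 21.
Any cover uses at least 2 routes; among all covering selections none totals below 21.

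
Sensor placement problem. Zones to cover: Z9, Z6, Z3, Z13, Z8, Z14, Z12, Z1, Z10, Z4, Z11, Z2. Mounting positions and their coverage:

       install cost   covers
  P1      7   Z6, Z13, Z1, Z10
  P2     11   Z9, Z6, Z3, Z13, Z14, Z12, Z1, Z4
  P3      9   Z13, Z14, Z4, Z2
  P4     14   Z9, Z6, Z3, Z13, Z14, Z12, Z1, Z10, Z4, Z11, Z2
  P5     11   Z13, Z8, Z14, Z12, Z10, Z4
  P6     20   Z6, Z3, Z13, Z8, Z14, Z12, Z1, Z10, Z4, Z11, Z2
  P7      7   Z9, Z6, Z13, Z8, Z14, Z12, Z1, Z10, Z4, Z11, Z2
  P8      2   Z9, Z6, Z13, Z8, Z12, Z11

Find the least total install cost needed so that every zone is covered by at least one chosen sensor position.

P4, P8 cover every zone at install cost 14 + 2 = 16.
Any cover uses at least 2 sensor positions; among all covering selections none totals below 16.
Greedy by coverage-per-install cost would pick P8, P7, P2 for 20 — worse than the optimum 16.

16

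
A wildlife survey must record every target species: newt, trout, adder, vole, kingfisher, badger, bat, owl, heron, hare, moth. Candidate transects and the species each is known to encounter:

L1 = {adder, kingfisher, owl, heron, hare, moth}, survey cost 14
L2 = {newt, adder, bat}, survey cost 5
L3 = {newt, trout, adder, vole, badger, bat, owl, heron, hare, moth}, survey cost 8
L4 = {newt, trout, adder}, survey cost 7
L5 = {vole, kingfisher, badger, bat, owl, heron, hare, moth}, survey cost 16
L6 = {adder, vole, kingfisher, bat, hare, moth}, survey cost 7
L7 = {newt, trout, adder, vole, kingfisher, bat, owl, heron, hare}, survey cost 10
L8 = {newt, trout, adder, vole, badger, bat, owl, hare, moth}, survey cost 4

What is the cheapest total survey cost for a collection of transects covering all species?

L7, L8 cover every species at survey cost 10 + 4 = 14.
Any cover uses at least 2 transects; among all covering selections none totals below 14.

14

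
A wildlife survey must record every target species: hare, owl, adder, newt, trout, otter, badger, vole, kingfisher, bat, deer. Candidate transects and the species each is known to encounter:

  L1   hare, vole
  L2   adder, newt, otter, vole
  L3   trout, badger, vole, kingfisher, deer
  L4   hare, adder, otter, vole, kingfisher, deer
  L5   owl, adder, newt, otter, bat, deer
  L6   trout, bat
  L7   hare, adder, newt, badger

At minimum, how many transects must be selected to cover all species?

L1, L3, L5 together cover {hare, owl, adder, newt, trout, otter, badger, vole, kingfisher, bat, deer} — every species.
No 2 of the 7 transects cover everything (all 21 pairs fall short), so 3 is minimum.

3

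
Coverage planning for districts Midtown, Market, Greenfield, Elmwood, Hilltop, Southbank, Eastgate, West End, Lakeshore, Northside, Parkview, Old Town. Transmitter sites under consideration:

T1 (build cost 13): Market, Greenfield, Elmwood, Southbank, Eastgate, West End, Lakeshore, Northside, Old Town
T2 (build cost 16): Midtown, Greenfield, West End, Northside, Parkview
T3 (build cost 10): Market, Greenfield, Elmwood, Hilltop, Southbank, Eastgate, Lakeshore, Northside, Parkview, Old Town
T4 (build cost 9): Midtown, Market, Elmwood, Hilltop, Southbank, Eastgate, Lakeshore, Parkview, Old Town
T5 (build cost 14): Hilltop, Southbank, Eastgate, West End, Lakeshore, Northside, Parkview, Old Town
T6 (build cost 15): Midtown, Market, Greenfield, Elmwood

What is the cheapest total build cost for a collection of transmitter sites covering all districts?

22

T1, T4 cover every district at build cost 13 + 9 = 22.
Any cover uses at least 2 transmitter sites; among all covering selections none totals below 22.
Greedy by coverage-per-build cost would pick T3, T2 for 26 — worse than the optimum 22.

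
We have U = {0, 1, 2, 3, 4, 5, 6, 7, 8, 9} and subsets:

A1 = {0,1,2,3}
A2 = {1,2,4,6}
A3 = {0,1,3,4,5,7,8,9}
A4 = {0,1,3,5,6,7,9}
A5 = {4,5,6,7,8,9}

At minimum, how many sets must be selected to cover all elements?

A1, A5 together cover {0, 1, 2, 3, 4, 5, 6, 7, 8, 9} — every element.
No single set contains all 10 elements, so 2 is optimal.

2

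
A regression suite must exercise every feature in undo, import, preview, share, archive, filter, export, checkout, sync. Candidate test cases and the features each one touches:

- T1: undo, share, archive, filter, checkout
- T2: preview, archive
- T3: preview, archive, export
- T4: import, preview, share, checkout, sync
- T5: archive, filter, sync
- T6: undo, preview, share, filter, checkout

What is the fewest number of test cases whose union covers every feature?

T1, T3, T4 together cover {undo, import, preview, share, archive, filter, export, checkout, sync} — every feature.
No 2 of the 6 test cases cover everything (all 15 pairs fall short), so 3 is minimum.

3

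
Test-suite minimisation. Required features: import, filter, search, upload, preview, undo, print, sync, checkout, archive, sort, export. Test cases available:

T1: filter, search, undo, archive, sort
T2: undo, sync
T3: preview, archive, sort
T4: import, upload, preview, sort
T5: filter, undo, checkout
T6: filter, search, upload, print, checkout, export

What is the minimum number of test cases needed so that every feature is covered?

4

T1, T2, T4, T6 together cover {import, filter, search, upload, preview, undo, print, sync, checkout, archive, sort, export} — every feature.
No 3 of the 6 test cases cover everything (all 20 triples fall short), so 4 is minimum.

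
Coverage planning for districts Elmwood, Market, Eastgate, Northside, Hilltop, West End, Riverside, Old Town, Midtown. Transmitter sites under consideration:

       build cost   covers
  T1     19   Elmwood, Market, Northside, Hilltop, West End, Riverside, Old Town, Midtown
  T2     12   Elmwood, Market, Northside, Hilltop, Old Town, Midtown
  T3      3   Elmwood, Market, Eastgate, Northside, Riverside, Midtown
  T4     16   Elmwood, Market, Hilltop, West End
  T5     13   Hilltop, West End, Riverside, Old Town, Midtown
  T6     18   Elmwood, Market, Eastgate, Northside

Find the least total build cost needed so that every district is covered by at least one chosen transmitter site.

T3, T5 cover every district at build cost 3 + 13 = 16.
Any cover uses at least 2 transmitter sites; among all covering selections none totals below 16.

16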